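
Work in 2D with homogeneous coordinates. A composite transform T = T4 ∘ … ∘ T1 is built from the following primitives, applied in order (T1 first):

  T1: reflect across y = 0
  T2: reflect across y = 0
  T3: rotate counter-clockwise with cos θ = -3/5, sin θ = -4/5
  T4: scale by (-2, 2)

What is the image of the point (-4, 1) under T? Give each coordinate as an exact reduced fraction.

T(p) = (-32/5, 26/5)

T1 reflect across y = 0: (-4, 1) → (-4, -1)
T2 reflect across y = 0: (-4, -1) → (-4, 1)
T3 rotate counter-clockwise with cos θ = -3/5, sin θ = -4/5: (-4, 1) → (16/5, 13/5)
T4 scale by (-2, 2): (16/5, 13/5) → (-32/5, 26/5)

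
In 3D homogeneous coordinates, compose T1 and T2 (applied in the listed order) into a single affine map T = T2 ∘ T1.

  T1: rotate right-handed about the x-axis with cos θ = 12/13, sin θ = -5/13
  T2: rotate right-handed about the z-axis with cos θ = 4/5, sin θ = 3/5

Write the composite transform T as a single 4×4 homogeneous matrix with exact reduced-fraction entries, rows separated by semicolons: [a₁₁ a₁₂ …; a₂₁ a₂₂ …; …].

T1 = [1 0 0 0; 0 12/13 5/13 0; 0 -5/13 12/13 0; 0 0 0 1]
T2·T1 = [4/5 -36/65 -3/13 0; 3/5 48/65 4/13 0; 0 -5/13 12/13 0; 0 0 0 1]

T = [4/5 -36/65 -3/13 0; 3/5 48/65 4/13 0; 0 -5/13 12/13 0; 0 0 0 1]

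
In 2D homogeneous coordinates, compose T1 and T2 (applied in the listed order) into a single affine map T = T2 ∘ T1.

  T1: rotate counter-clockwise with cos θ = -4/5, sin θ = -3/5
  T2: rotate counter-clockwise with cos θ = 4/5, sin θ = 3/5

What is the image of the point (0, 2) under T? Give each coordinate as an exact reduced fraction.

T(p) = (48/25, -14/25)

T1 rotate counter-clockwise with cos θ = -4/5, sin θ = -3/5: (0, 2) → (6/5, -8/5)
T2 rotate counter-clockwise with cos θ = 4/5, sin θ = 3/5: (6/5, -8/5) → (48/25, -14/25)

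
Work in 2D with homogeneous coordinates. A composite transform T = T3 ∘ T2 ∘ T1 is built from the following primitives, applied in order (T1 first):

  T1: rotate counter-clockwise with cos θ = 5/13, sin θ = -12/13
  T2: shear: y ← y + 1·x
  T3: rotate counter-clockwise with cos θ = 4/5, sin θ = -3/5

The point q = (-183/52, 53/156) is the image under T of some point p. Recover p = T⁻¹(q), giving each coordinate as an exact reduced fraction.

p = (-9/4, -7/3)

T1 = [5/13 12/13 0; -12/13 5/13 0; 0 0 1]
T2·T1 = [5/13 12/13 0; -7/13 17/13 0; 0 0 1]
T3·…·T1 = [-1/65 99/65 0; -43/65 32/65 0; 0 0 1]
det M = 1; M⁻¹ = [32/65 -99/65 0; 43/65 -1/65 0; 0 0 1]
M⁻¹ · (-183/52, 53/156)ᵀ = (-9/4, -7/3)ᵀ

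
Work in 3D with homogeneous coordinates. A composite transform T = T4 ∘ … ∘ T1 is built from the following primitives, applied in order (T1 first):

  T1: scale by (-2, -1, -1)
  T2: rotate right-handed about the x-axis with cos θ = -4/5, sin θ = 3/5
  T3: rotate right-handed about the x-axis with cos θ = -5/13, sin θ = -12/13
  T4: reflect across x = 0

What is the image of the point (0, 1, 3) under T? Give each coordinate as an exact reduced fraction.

T(p) = (0, 43/65, -201/65)

T1 scale by (-2, -1, -1): (0, 1, 3) → (0, -1, -3)
T2 rotate right-handed about the x-axis with cos θ = -4/5, sin θ = 3/5: (0, -1, -3) → (0, 13/5, 9/5)
T3 rotate right-handed about the x-axis with cos θ = -5/13, sin θ = -12/13: (0, 13/5, 9/5) → (0, 43/65, -201/65)
T4 reflect across x = 0: (0, 43/65, -201/65) → (0, 43/65, -201/65)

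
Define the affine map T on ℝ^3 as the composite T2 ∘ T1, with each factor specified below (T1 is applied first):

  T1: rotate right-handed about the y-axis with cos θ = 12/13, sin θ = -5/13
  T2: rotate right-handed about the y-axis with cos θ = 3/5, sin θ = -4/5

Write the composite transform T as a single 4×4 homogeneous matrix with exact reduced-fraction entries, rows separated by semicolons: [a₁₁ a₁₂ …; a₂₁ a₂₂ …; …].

T = [16/65 0 -63/65 0; 0 1 0 0; 63/65 0 16/65 0; 0 0 0 1]

T1 = [12/13 0 -5/13 0; 0 1 0 0; 5/13 0 12/13 0; 0 0 0 1]
T2·T1 = [16/65 0 -63/65 0; 0 1 0 0; 63/65 0 16/65 0; 0 0 0 1]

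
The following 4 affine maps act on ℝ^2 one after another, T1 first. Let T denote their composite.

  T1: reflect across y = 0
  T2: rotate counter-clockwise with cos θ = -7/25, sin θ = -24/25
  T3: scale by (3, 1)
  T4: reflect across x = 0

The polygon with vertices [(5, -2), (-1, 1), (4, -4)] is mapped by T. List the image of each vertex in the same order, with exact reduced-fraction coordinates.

T1 reflect across y = 0: (5, -2) → (5, 2); (-1, 1) → (-1, -1); (4, -4) → (4, 4)
T2 rotate counter-clockwise with cos θ = -7/25, sin θ = -24/25: (5, 2) → (13/25, -134/25); (-1, -1) → (-17/25, 31/25); (4, 4) → (68/25, -124/25)
T3 scale by (3, 1): (13/25, -134/25) → (39/25, -134/25); (-17/25, 31/25) → (-51/25, 31/25); (68/25, -124/25) → (204/25, -124/25)
T4 reflect across x = 0: (39/25, -134/25) → (-39/25, -134/25); (-51/25, 31/25) → (51/25, 31/25); (204/25, -124/25) → (-204/25, -124/25)

image vertices: (-39/25, -134/25), (51/25, 31/25), (-204/25, -124/25)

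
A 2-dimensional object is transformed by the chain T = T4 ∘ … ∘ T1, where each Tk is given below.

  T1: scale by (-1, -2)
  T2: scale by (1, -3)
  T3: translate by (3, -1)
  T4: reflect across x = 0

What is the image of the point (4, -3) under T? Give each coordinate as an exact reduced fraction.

T(p) = (1, -19)

T1 scale by (-1, -2): (4, -3) → (-4, 6)
T2 scale by (1, -3): (-4, 6) → (-4, -18)
T3 translate by (3, -1): (-4, -18) → (-1, -19)
T4 reflect across x = 0: (-1, -19) → (1, -19)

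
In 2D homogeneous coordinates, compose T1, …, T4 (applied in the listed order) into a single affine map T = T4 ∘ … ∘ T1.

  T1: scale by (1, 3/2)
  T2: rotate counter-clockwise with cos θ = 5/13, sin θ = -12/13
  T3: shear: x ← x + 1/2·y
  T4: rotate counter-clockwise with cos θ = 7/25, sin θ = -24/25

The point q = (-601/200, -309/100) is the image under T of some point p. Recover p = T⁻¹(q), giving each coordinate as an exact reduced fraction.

p = (5, 3/2)

T1 = [1 0 0; 0 3/2 0; 0 0 1]
T2·T1 = [5/13 18/13 0; -12/13 15/26 0; 0 0 1]
T3·…·T1 = [-1/13 87/52 0; -12/13 15/26 0; 0 0 1]
T4·…·T1 = [-59/65 1329/1300 0; -12/65 -939/650 0; 0 0 1]
det M = 3/2; M⁻¹ = [-313/325 -443/650 0; 8/65 -118/195 0; 0 0 1]
M⁻¹ · (-601/200, -309/100)ᵀ = (5, 3/2)ᵀ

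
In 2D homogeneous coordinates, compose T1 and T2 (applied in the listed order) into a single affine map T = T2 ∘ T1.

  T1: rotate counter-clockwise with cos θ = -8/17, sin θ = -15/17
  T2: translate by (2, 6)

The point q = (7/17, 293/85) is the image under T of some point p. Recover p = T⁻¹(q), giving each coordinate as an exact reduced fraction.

T1 = [-8/17 15/17 0; -15/17 -8/17 0; 0 0 1]
T2·T1 = [-8/17 15/17 2; -15/17 -8/17 6; 0 0 1]
det M = 1; M⁻¹ = [-8/17 -15/17 106/17; 15/17 -8/17 18/17; 0 0 1]
M⁻¹ · (7/17, 293/85)ᵀ = (3, -1/5)ᵀ

p = (3, -1/5)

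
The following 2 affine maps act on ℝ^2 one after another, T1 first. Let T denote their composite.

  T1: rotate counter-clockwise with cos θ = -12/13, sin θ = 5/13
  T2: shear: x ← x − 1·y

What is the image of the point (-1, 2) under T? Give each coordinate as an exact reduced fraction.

T(p) = (31/13, -29/13)

T1 rotate counter-clockwise with cos θ = -12/13, sin θ = 5/13: (-1, 2) → (2/13, -29/13)
T2 shear: x ← x − 1·y: (2/13, -29/13) → (31/13, -29/13)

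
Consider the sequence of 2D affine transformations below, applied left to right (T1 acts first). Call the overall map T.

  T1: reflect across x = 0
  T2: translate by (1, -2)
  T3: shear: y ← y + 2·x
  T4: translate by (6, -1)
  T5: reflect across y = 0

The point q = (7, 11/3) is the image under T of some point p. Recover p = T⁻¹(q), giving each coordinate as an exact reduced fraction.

T1 = [-1 0 0; 0 1 0; 0 0 1]
T2·T1 = [-1 0 1; 0 1 -2; 0 0 1]
T3·…·T1 = [-1 0 1; -2 1 0; 0 0 1]
T4·…·T1 = [-1 0 7; -2 1 -1; 0 0 1]
T5·…·T1 = [-1 0 7; 2 -1 1; 0 0 1]
det M = 1; M⁻¹ = [-1 0 7; -2 -1 15; 0 0 1]
M⁻¹ · (7, 11/3)ᵀ = (0, -8/3)ᵀ

p = (0, -8/3)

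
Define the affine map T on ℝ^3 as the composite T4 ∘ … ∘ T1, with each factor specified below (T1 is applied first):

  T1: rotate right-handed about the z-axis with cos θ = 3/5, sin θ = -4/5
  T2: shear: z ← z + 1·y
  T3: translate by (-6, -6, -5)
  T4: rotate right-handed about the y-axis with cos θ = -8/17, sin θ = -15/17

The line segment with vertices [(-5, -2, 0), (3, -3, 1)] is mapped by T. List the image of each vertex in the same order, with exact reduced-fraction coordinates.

T1 rotate right-handed about the z-axis with cos θ = 3/5, sin θ = -4/5: (-5, -2, 0) → (-23/5, 14/5, 0); (3, -3, 1) → (-3/5, -21/5, 1)
T2 shear: z ← z + 1·y: (-23/5, 14/5, 0) → (-23/5, 14/5, 14/5); (-3/5, -21/5, 1) → (-3/5, -21/5, -16/5)
T3 translate by (-6, -6, -5): (-23/5, 14/5, 14/5) → (-53/5, -16/5, -11/5); (-3/5, -21/5, -16/5) → (-33/5, -51/5, -41/5)
T4 rotate right-handed about the y-axis with cos θ = -8/17, sin θ = -15/17: (-53/5, -16/5, -11/5) → (589/85, -16/5, -707/85); (-33/5, -51/5, -41/5) → (879/85, -51/5, -167/85)

image vertices: (589/85, -16/5, -707/85), (879/85, -51/5, -167/85)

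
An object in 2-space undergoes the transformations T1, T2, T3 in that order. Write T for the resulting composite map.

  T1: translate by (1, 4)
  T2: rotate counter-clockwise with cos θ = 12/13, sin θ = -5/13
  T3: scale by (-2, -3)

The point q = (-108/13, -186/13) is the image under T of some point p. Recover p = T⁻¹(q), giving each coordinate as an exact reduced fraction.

T1 = [1 0 1; 0 1 4; 0 0 1]
T2·T1 = [12/13 5/13 32/13; -5/13 12/13 43/13; 0 0 1]
T3·…·T1 = [-24/13 -10/13 -64/13; 15/13 -36/13 -129/13; 0 0 1]
det M = 6; M⁻¹ = [-6/13 5/39 -1; -5/26 -4/13 -4; 0 0 1]
M⁻¹ · (-108/13, -186/13)ᵀ = (1, 2)ᵀ

p = (1, 2)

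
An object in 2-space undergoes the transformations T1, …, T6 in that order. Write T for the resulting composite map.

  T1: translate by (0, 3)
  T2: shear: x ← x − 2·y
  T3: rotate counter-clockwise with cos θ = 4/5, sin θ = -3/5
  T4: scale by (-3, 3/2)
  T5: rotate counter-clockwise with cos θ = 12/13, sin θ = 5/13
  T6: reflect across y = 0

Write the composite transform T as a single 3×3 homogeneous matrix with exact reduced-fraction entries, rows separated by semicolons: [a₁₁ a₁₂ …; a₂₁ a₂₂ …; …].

T = [-243/130 21/13 63/13; 114/65 -51/13 -153/13; 0 0 1]

T1 = [1 0 0; 0 1 3; 0 0 1]
T2·T1 = [1 -2 -6; 0 1 3; 0 0 1]
T3·…·T1 = [4/5 -1 -3; -3/5 2 6; 0 0 1]
T4·…·T1 = [-12/5 3 9; -9/10 3 9; 0 0 1]
T5·…·T1 = [-243/130 21/13 63/13; -114/65 51/13 153/13; 0 0 1]
T6·…·T1 = [-243/130 21/13 63/13; 114/65 -51/13 -153/13; 0 0 1]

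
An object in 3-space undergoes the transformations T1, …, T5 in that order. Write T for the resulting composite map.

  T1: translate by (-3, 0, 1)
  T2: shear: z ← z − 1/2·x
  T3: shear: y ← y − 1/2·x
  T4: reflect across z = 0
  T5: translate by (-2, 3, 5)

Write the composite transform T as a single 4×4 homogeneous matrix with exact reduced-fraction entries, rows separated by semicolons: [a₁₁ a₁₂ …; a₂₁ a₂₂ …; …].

T1 = [1 0 0 -3; 0 1 0 0; 0 0 1 1; 0 0 0 1]
T2·T1 = [1 0 0 -3; 0 1 0 0; -1/2 0 1 5/2; 0 0 0 1]
T3·…·T1 = [1 0 0 -3; -1/2 1 0 3/2; -1/2 0 1 5/2; 0 0 0 1]
T4·…·T1 = [1 0 0 -3; -1/2 1 0 3/2; 1/2 0 -1 -5/2; 0 0 0 1]
T5·…·T1 = [1 0 0 -5; -1/2 1 0 9/2; 1/2 0 -1 5/2; 0 0 0 1]

T = [1 0 0 -5; -1/2 1 0 9/2; 1/2 0 -1 5/2; 0 0 0 1]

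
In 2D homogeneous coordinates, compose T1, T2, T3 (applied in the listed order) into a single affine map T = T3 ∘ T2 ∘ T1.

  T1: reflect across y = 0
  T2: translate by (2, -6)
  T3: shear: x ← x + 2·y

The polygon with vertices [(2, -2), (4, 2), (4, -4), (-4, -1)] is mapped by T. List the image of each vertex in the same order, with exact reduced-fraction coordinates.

image vertices: (-4, -4), (-10, -8), (2, -2), (-12, -5)

T1 reflect across y = 0: (2, -2) → (2, 2); (4, 2) → (4, -2); (4, -4) → (4, 4); (-4, -1) → (-4, 1)
T2 translate by (2, -6): (2, 2) → (4, -4); (4, -2) → (6, -8); (4, 4) → (6, -2); (-4, 1) → (-2, -5)
T3 shear: x ← x + 2·y: (4, -4) → (-4, -4); (6, -8) → (-10, -8); (6, -2) → (2, -2); (-2, -5) → (-12, -5)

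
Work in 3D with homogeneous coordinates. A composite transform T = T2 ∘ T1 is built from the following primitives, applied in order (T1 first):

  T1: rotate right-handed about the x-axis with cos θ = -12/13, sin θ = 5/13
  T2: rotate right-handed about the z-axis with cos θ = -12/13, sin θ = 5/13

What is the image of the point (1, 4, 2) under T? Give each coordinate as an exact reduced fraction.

T1 rotate right-handed about the x-axis with cos θ = -12/13, sin θ = 5/13: (1, 4, 2) → (1, -58/13, -4/13)
T2 rotate right-handed about the z-axis with cos θ = -12/13, sin θ = 5/13: (1, -58/13, -4/13) → (134/169, 761/169, -4/13)

T(p) = (134/169, 761/169, -4/13)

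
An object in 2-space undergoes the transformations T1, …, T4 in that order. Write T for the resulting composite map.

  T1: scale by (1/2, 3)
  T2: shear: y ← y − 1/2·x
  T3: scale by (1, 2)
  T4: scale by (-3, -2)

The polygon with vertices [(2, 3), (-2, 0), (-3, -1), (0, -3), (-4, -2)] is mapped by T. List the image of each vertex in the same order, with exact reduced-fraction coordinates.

T1 scale by (1/2, 3): (2, 3) → (1, 9); (-2, 0) → (-1, 0); (-3, -1) → (-3/2, -3); (0, -3) → (0, -9); (-4, -2) → (-2, -6)
T2 shear: y ← y − 1/2·x: (1, 9) → (1, 17/2); (-1, 0) → (-1, 1/2); (-3/2, -3) → (-3/2, -9/4); (0, -9) → (0, -9); (-2, -6) → (-2, -5)
T3 scale by (1, 2): (1, 17/2) → (1, 17); (-1, 1/2) → (-1, 1); (-3/2, -9/4) → (-3/2, -9/2); (0, -9) → (0, -18); (-2, -5) → (-2, -10)
T4 scale by (-3, -2): (1, 17) → (-3, -34); (-1, 1) → (3, -2); (-3/2, -9/2) → (9/2, 9); (0, -18) → (0, 36); (-2, -10) → (6, 20)

image vertices: (-3, -34), (3, -2), (9/2, 9), (0, 36), (6, 20)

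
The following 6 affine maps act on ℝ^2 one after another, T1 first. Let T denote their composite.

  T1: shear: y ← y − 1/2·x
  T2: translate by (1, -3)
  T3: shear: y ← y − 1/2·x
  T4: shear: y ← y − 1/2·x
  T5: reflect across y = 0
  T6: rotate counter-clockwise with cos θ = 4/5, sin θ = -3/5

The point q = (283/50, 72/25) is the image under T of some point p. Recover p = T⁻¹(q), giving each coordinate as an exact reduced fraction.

p = (9/5, 1)

T1 = [1 0 0; -1/2 1 0; 0 0 1]
T2·T1 = [1 0 1; -1/2 1 -3; 0 0 1]
T3·…·T1 = [1 0 1; -1 1 -7/2; 0 0 1]
T4·…·T1 = [1 0 1; -3/2 1 -4; 0 0 1]
T5·…·T1 = [1 0 1; 3/2 -1 4; 0 0 1]
T6·…·T1 = [17/10 -3/5 16/5; 3/5 -4/5 13/5; 0 0 1]
det M = -1; M⁻¹ = [4/5 -3/5 -1; 3/5 -17/10 5/2; 0 0 1]
M⁻¹ · (283/50, 72/25)ᵀ = (9/5, 1)ᵀ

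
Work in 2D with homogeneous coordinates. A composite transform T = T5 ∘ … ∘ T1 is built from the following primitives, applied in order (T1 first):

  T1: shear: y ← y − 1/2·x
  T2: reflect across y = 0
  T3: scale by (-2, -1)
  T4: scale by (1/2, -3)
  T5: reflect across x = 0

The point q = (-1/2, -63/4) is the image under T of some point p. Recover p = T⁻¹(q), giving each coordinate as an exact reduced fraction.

p = (-1/2, 5)

T1 = [1 0 0; -1/2 1 0; 0 0 1]
T2·T1 = [1 0 0; 1/2 -1 0; 0 0 1]
T3·…·T1 = [-2 0 0; -1/2 1 0; 0 0 1]
T4·…·T1 = [-1 0 0; 3/2 -3 0; 0 0 1]
T5·…·T1 = [1 0 0; 3/2 -3 0; 0 0 1]
det M = -3; M⁻¹ = [1 0 0; 1/2 -1/3 0; 0 0 1]
M⁻¹ · (-1/2, -63/4)ᵀ = (-1/2, 5)ᵀ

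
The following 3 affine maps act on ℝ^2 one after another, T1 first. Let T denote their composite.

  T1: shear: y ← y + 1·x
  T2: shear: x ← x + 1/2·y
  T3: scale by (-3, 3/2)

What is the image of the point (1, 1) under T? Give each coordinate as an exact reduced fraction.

T(p) = (-6, 3)

T1 shear: y ← y + 1·x: (1, 1) → (1, 2)
T2 shear: x ← x + 1/2·y: (1, 2) → (2, 2)
T3 scale by (-3, 3/2): (2, 2) → (-6, 3)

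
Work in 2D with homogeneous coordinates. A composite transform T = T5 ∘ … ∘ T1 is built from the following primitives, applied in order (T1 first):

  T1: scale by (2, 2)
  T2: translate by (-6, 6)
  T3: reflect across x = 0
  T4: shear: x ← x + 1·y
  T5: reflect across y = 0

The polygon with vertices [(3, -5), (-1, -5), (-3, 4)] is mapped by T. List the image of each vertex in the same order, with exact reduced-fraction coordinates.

image vertices: (-4, 4), (4, 4), (26, -14)

T1 scale by (2, 2): (3, -5) → (6, -10); (-1, -5) → (-2, -10); (-3, 4) → (-6, 8)
T2 translate by (-6, 6): (6, -10) → (0, -4); (-2, -10) → (-8, -4); (-6, 8) → (-12, 14)
T3 reflect across x = 0: (0, -4) → (0, -4); (-8, -4) → (8, -4); (-12, 14) → (12, 14)
T4 shear: x ← x + 1·y: (0, -4) → (-4, -4); (8, -4) → (4, -4); (12, 14) → (26, 14)
T5 reflect across y = 0: (-4, -4) → (-4, 4); (4, -4) → (4, 4); (26, 14) → (26, -14)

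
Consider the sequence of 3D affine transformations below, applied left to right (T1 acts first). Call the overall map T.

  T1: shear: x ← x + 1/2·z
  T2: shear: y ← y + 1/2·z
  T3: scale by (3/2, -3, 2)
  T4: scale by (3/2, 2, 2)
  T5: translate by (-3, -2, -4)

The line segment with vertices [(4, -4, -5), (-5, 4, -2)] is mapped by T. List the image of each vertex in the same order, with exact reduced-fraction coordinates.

image vertices: (3/8, 37, -24), (-33/2, -20, -12)

T1 shear: x ← x + 1/2·z: (4, -4, -5) → (3/2, -4, -5); (-5, 4, -2) → (-6, 4, -2)
T2 shear: y ← y + 1/2·z: (3/2, -4, -5) → (3/2, -13/2, -5); (-6, 4, -2) → (-6, 3, -2)
T3 scale by (3/2, -3, 2): (3/2, -13/2, -5) → (9/4, 39/2, -10); (-6, 3, -2) → (-9, -9, -4)
T4 scale by (3/2, 2, 2): (9/4, 39/2, -10) → (27/8, 39, -20); (-9, -9, -4) → (-27/2, -18, -8)
T5 translate by (-3, -2, -4): (27/8, 39, -20) → (3/8, 37, -24); (-27/2, -18, -8) → (-33/2, -20, -12)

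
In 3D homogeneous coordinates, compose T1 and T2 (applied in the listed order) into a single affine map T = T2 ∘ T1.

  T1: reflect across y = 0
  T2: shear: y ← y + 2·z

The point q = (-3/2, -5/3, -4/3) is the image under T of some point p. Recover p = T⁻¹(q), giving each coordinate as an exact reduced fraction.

p = (-3/2, -1, -4/3)

T1 = [1 0 0 0; 0 -1 0 0; 0 0 1 0; 0 0 0 1]
T2·T1 = [1 0 0 0; 0 -1 2 0; 0 0 1 0; 0 0 0 1]
det M = -1; M⁻¹ = [1 0 0 0; 0 -1 2 0; 0 0 1 0; 0 0 0 1]
M⁻¹ · (-3/2, -5/3, -4/3)ᵀ = (-3/2, -1, -4/3)ᵀ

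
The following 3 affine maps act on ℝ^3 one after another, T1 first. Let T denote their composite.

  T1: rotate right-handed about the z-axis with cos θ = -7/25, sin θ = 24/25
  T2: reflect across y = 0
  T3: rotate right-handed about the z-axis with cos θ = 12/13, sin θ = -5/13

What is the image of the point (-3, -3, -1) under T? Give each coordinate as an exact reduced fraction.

T(p) = (1371/325, 147/325, -1)

T1 rotate right-handed about the z-axis with cos θ = -7/25, sin θ = 24/25: (-3, -3, -1) → (93/25, -51/25, -1)
T2 reflect across y = 0: (93/25, -51/25, -1) → (93/25, 51/25, -1)
T3 rotate right-handed about the z-axis with cos θ = 12/13, sin θ = -5/13: (93/25, 51/25, -1) → (1371/325, 147/325, -1)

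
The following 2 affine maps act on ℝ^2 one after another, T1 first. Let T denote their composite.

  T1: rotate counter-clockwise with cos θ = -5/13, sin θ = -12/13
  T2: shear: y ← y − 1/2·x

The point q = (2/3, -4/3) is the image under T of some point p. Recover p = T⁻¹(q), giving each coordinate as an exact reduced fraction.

T1 = [-5/13 12/13 0; -12/13 -5/13 0; 0 0 1]
T2·T1 = [-5/13 12/13 0; -19/26 -11/13 0; 0 0 1]
det M = 1; M⁻¹ = [-11/13 -12/13 0; 19/26 -5/13 0; 0 0 1]
M⁻¹ · (2/3, -4/3)ᵀ = (2/3, 1)ᵀ

p = (2/3, 1)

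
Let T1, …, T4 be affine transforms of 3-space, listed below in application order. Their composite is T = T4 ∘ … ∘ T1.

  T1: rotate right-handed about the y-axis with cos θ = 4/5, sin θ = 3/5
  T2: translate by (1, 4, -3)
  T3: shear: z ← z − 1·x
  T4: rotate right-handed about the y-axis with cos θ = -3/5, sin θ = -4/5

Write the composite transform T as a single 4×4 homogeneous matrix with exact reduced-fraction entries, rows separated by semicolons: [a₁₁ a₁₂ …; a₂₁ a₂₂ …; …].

T1 = [4/5 0 3/5 0; 0 1 0 0; -3/5 0 4/5 0; 0 0 0 1]
T2·T1 = [4/5 0 3/5 1; 0 1 0 4; -3/5 0 4/5 -3; 0 0 0 1]
T3·…·T1 = [4/5 0 3/5 1; 0 1 0 4; -7/5 0 1/5 -4; 0 0 0 1]
T4·…·T1 = [16/25 0 -13/25 13/5; 0 1 0 4; 37/25 0 9/25 16/5; 0 0 0 1]

T = [16/25 0 -13/25 13/5; 0 1 0 4; 37/25 0 9/25 16/5; 0 0 0 1]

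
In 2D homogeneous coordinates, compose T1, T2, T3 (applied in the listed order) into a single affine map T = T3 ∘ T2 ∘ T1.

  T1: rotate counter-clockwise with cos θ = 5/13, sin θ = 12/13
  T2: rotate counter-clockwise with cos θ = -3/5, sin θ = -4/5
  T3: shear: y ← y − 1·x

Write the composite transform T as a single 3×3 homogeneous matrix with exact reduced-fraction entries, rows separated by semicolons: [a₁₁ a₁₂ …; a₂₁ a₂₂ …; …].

T = [33/65 56/65 0; -89/65 -23/65 0; 0 0 1]

T1 = [5/13 -12/13 0; 12/13 5/13 0; 0 0 1]
T2·T1 = [33/65 56/65 0; -56/65 33/65 0; 0 0 1]
T3·…·T1 = [33/65 56/65 0; -89/65 -23/65 0; 0 0 1]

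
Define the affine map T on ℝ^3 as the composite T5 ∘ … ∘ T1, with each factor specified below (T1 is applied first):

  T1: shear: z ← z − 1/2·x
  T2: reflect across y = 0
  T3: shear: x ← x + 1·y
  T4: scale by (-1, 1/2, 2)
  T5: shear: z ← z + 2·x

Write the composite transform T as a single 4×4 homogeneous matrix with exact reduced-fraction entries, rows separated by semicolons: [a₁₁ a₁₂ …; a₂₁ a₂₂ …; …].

T = [-1 1 0 0; 0 -1/2 0 0; -3 2 2 0; 0 0 0 1]

T1 = [1 0 0 0; 0 1 0 0; -1/2 0 1 0; 0 0 0 1]
T2·T1 = [1 0 0 0; 0 -1 0 0; -1/2 0 1 0; 0 0 0 1]
T3·…·T1 = [1 -1 0 0; 0 -1 0 0; -1/2 0 1 0; 0 0 0 1]
T4·…·T1 = [-1 1 0 0; 0 -1/2 0 0; -1 0 2 0; 0 0 0 1]
T5·…·T1 = [-1 1 0 0; 0 -1/2 0 0; -3 2 2 0; 0 0 0 1]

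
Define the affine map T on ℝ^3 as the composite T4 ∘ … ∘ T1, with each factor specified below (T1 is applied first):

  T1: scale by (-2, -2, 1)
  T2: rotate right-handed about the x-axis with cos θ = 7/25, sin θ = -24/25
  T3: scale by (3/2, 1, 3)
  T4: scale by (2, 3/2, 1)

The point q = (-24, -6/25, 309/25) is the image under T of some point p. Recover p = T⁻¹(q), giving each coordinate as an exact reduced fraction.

T1 = [-2 0 0 0; 0 -2 0 0; 0 0 1 0; 0 0 0 1]
T2·T1 = [-2 0 0 0; 0 -14/25 24/25 0; 0 48/25 7/25 0; 0 0 0 1]
T3·…·T1 = [-3 0 0 0; 0 -14/25 24/25 0; 0 144/25 21/25 0; 0 0 0 1]
T4·…·T1 = [-6 0 0 0; 0 -21/25 36/25 0; 0 144/25 21/25 0; 0 0 0 1]
det M = 54; M⁻¹ = [-1/6 0 0 0; 0 -7/75 4/25 0; 0 16/25 7/75 0; 0 0 0 1]
M⁻¹ · (-24, -6/25, 309/25)ᵀ = (4, 2, 1)ᵀ

p = (4, 2, 1)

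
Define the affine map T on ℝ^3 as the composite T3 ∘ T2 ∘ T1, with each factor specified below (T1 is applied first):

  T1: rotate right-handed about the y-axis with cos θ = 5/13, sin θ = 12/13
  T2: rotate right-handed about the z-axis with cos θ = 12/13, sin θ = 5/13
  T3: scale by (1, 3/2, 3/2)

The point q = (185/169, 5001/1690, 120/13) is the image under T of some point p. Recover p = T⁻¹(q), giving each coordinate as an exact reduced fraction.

p = (-5, 7/5, 4)

T1 = [5/13 0 12/13 0; 0 1 0 0; -12/13 0 5/13 0; 0 0 0 1]
T2·T1 = [60/169 -5/13 144/169 0; 25/169 12/13 60/169 0; -12/13 0 5/13 0; 0 0 0 1]
T3·…·T1 = [60/169 -5/13 144/169 0; 75/338 18/13 90/169 0; -18/13 0 15/26 0; 0 0 0 1]
det M = 9/4; M⁻¹ = [60/169 50/507 -8/13 0; -5/13 8/13 0 0; 144/169 40/169 10/39 0; 0 0 0 1]
M⁻¹ · (185/169, 5001/1690, 120/13)ᵀ = (-5, 7/5, 4)ᵀ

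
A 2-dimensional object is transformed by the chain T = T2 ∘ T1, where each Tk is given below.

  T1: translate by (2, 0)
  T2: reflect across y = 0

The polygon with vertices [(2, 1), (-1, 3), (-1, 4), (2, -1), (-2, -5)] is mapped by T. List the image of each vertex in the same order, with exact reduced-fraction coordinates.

image vertices: (4, -1), (1, -3), (1, -4), (4, 1), (0, 5)

T1 translate by (2, 0): (2, 1) → (4, 1); (-1, 3) → (1, 3); (-1, 4) → (1, 4); (2, -1) → (4, -1); (-2, -5) → (0, -5)
T2 reflect across y = 0: (4, 1) → (4, -1); (1, 3) → (1, -3); (1, 4) → (1, -4); (4, -1) → (4, 1); (0, -5) → (0, 5)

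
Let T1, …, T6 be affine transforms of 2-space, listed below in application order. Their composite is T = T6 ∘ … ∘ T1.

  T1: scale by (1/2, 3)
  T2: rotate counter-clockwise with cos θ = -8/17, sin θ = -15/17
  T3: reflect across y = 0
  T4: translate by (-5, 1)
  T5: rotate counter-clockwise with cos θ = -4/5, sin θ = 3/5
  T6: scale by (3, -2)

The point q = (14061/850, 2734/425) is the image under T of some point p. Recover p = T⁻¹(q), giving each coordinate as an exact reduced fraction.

T1 = [1/2 0 0; 0 3 0; 0 0 1]
T2·T1 = [-4/17 45/17 0; -15/34 -24/17 0; 0 0 1]
T3·…·T1 = [-4/17 45/17 0; 15/34 24/17 0; 0 0 1]
T4·…·T1 = [-4/17 45/17 -5; 15/34 24/17 1; 0 0 1]
T5·…·T1 = [-13/170 -252/85 17/5; -42/85 39/85 -19/5; 0 0 1]
T6·…·T1 = [-39/170 -756/85 51/5; 84/85 -78/85 38/5; 0 0 1]
det M = 9; M⁻¹ = [-26/255 84/85 -110/17; -28/255 -13/510 67/51; 0 0 1]
M⁻¹ · (14061/850, 2734/425)ᵀ = (-9/5, -2/3)ᵀ

p = (-9/5, -2/3)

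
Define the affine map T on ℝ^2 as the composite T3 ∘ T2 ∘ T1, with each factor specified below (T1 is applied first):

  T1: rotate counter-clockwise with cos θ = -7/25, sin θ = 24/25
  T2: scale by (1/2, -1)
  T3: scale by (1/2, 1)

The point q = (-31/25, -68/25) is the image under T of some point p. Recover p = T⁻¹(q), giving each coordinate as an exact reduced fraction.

p = (4, 4)

T1 = [-7/25 -24/25 0; 24/25 -7/25 0; 0 0 1]
T2·T1 = [-7/50 -12/25 0; -24/25 7/25 0; 0 0 1]
T3·…·T1 = [-7/100 -6/25 0; -24/25 7/25 0; 0 0 1]
det M = -1/4; M⁻¹ = [-28/25 -24/25 0; -96/25 7/25 0; 0 0 1]
M⁻¹ · (-31/25, -68/25)ᵀ = (4, 4)ᵀ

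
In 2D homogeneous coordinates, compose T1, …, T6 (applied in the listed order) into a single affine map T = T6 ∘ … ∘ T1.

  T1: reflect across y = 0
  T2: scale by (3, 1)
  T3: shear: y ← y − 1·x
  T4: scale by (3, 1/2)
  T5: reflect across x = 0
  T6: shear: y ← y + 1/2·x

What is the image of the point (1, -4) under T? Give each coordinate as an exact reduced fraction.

T(p) = (-9, -4)

T1 reflect across y = 0: (1, -4) → (1, 4)
T2 scale by (3, 1): (1, 4) → (3, 4)
T3 shear: y ← y − 1·x: (3, 4) → (3, 1)
T4 scale by (3, 1/2): (3, 1) → (9, 1/2)
T5 reflect across x = 0: (9, 1/2) → (-9, 1/2)
T6 shear: y ← y + 1/2·x: (-9, 1/2) → (-9, -4)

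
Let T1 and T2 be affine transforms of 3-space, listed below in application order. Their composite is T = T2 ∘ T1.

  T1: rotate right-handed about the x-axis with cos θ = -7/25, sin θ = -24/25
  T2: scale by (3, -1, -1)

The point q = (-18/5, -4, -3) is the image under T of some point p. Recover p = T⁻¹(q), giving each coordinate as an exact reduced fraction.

p = (-6/5, -4, 3)

T1 = [1 0 0 0; 0 -7/25 24/25 0; 0 -24/25 -7/25 0; 0 0 0 1]
T2·T1 = [3 0 0 0; 0 7/25 -24/25 0; 0 24/25 7/25 0; 0 0 0 1]
det M = 3; M⁻¹ = [1/3 0 0 0; 0 7/25 24/25 0; 0 -24/25 7/25 0; 0 0 0 1]
M⁻¹ · (-18/5, -4, -3)ᵀ = (-6/5, -4, 3)ᵀ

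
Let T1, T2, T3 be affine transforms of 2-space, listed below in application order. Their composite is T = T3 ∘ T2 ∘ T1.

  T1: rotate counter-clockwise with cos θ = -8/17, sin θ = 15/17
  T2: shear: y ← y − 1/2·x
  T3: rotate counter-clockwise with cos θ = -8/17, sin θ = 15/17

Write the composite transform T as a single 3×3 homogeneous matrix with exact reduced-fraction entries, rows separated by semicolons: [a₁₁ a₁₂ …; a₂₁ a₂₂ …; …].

T1 = [-8/17 -15/17 0; 15/17 -8/17 0; 0 0 1]
T2·T1 = [-8/17 -15/17 0; 19/17 -1/34 0; 0 0 1]
T3·…·T1 = [-13/17 15/34 0; -16/17 -13/17 0; 0 0 1]

T = [-13/17 15/34 0; -16/17 -13/17 0; 0 0 1]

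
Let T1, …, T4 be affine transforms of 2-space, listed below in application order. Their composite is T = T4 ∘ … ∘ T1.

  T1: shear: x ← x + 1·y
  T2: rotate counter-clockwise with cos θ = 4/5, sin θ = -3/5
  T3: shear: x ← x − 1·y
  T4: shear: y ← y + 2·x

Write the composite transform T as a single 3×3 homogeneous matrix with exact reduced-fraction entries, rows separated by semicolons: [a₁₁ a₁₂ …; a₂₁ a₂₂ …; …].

T1 = [1 1 0; 0 1 0; 0 0 1]
T2·T1 = [4/5 7/5 0; -3/5 1/5 0; 0 0 1]
T3·…·T1 = [7/5 6/5 0; -3/5 1/5 0; 0 0 1]
T4·…·T1 = [7/5 6/5 0; 11/5 13/5 0; 0 0 1]

T = [7/5 6/5 0; 11/5 13/5 0; 0 0 1]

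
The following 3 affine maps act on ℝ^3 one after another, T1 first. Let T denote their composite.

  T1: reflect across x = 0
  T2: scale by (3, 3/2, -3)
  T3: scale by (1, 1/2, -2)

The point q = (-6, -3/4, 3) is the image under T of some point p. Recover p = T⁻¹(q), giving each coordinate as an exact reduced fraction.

p = (2, -1, 1/2)

T1 = [-1 0 0 0; 0 1 0 0; 0 0 1 0; 0 0 0 1]
T2·T1 = [-3 0 0 0; 0 3/2 0 0; 0 0 -3 0; 0 0 0 1]
T3·…·T1 = [-3 0 0 0; 0 3/4 0 0; 0 0 6 0; 0 0 0 1]
det M = -27/2; M⁻¹ = [-1/3 0 0 0; 0 4/3 0 0; 0 0 1/6 0; 0 0 0 1]
M⁻¹ · (-6, -3/4, 3)ᵀ = (2, -1, 1/2)ᵀ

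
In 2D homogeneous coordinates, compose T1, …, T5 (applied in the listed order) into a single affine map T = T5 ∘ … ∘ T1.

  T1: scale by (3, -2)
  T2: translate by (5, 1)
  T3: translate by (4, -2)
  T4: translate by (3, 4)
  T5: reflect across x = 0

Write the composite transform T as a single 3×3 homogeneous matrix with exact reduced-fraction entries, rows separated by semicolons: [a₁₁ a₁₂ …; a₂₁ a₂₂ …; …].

T = [-3 0 -12; 0 -2 3; 0 0 1]

T1 = [3 0 0; 0 -2 0; 0 0 1]
T2·T1 = [3 0 5; 0 -2 1; 0 0 1]
T3·…·T1 = [3 0 9; 0 -2 -1; 0 0 1]
T4·…·T1 = [3 0 12; 0 -2 3; 0 0 1]
T5·…·T1 = [-3 0 -12; 0 -2 3; 0 0 1]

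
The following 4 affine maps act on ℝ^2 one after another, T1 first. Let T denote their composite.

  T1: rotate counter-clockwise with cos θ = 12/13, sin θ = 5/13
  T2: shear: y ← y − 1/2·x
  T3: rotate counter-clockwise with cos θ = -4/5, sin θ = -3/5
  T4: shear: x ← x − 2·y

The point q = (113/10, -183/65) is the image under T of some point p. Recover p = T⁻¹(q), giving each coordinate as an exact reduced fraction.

T1 = [12/13 -5/13 0; 5/13 12/13 0; 0 0 1]
T2·T1 = [12/13 -5/13 0; -1/13 29/26 0; 0 0 1]
T3·…·T1 = [-51/65 127/130 0; -32/65 -43/65 0; 0 0 1]
T4·…·T1 = [1/5 23/10 0; -32/65 -43/65 0; 0 0 1]
det M = 1; M⁻¹ = [-43/65 -23/10 0; 32/65 1/5 0; 0 0 1]
M⁻¹ · (113/10, -183/65)ᵀ = (-1, 5)ᵀ

p = (-1, 5)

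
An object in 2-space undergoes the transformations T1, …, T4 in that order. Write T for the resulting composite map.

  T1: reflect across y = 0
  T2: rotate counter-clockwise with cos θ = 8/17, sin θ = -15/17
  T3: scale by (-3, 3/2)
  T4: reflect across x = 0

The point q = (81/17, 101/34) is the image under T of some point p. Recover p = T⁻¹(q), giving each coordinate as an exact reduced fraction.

T1 = [1 0 0; 0 -1 0; 0 0 1]
T2·T1 = [8/17 -15/17 0; -15/17 -8/17 0; 0 0 1]
T3·…·T1 = [-24/17 45/17 0; -45/34 -12/17 0; 0 0 1]
T4·…·T1 = [24/17 -45/17 0; -45/34 -12/17 0; 0 0 1]
det M = -9/2; M⁻¹ = [8/51 -10/17 0; -5/17 -16/51 0; 0 0 1]
M⁻¹ · (81/17, 101/34)ᵀ = (-1, -7/3)ᵀ

p = (-1, -7/3)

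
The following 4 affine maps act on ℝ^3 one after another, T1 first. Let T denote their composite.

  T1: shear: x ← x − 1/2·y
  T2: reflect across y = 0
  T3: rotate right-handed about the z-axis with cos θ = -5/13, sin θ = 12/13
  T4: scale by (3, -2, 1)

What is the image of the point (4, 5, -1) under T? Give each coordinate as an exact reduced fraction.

T(p) = (315/26, -86/13, -1)

T1 shear: x ← x − 1/2·y: (4, 5, -1) → (3/2, 5, -1)
T2 reflect across y = 0: (3/2, 5, -1) → (3/2, -5, -1)
T3 rotate right-handed about the z-axis with cos θ = -5/13, sin θ = 12/13: (3/2, -5, -1) → (105/26, 43/13, -1)
T4 scale by (3, -2, 1): (105/26, 43/13, -1) → (315/26, -86/13, -1)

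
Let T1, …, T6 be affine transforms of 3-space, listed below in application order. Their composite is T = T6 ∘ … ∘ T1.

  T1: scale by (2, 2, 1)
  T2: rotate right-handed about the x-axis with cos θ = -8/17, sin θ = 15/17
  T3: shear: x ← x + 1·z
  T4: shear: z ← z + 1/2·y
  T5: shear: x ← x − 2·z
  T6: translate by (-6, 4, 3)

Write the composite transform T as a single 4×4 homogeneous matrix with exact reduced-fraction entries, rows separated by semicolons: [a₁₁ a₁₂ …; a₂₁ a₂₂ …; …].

T1 = [2 0 0 0; 0 2 0 0; 0 0 1 0; 0 0 0 1]
T2·T1 = [2 0 0 0; 0 -16/17 -15/17 0; 0 30/17 -8/17 0; 0 0 0 1]
T3·…·T1 = [2 30/17 -8/17 0; 0 -16/17 -15/17 0; 0 30/17 -8/17 0; 0 0 0 1]
T4·…·T1 = [2 30/17 -8/17 0; 0 -16/17 -15/17 0; 0 22/17 -31/34 0; 0 0 0 1]
T5·…·T1 = [2 -14/17 23/17 0; 0 -16/17 -15/17 0; 0 22/17 -31/34 0; 0 0 0 1]
T6·…·T1 = [2 -14/17 23/17 -6; 0 -16/17 -15/17 4; 0 22/17 -31/34 3; 0 0 0 1]

T = [2 -14/17 23/17 -6; 0 -16/17 -15/17 4; 0 22/17 -31/34 3; 0 0 0 1]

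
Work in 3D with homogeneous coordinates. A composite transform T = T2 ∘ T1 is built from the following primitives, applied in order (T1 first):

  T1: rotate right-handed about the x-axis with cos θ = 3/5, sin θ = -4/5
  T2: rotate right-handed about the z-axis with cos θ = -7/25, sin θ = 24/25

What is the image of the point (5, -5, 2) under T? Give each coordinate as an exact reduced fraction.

T1 rotate right-handed about the x-axis with cos θ = 3/5, sin θ = -4/5: (5, -5, 2) → (5, -7/5, 26/5)
T2 rotate right-handed about the z-axis with cos θ = -7/25, sin θ = 24/25: (5, -7/5, 26/5) → (-7/125, 649/125, 26/5)

T(p) = (-7/125, 649/125, 26/5)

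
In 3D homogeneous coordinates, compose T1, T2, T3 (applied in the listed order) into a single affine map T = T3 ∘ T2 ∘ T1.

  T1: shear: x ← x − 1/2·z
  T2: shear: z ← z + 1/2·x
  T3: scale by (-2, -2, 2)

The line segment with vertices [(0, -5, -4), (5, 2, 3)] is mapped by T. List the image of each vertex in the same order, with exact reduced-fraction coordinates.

T1 shear: x ← x − 1/2·z: (0, -5, -4) → (2, -5, -4); (5, 2, 3) → (7/2, 2, 3)
T2 shear: z ← z + 1/2·x: (2, -5, -4) → (2, -5, -3); (7/2, 2, 3) → (7/2, 2, 19/4)
T3 scale by (-2, -2, 2): (2, -5, -3) → (-4, 10, -6); (7/2, 2, 19/4) → (-7, -4, 19/2)

image vertices: (-4, 10, -6), (-7, -4, 19/2)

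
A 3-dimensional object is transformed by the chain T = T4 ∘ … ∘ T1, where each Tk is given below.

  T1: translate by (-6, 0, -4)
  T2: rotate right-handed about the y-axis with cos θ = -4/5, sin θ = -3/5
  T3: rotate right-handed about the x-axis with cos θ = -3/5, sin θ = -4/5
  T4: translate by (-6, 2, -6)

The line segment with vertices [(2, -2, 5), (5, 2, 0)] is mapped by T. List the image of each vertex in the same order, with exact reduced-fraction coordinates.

image vertices: (-17/5, 16/25, -62/25), (-14/5, 72/25, -229/25)

T1 translate by (-6, 0, -4): (2, -2, 5) → (-4, -2, 1); (5, 2, 0) → (-1, 2, -4)
T2 rotate right-handed about the y-axis with cos θ = -4/5, sin θ = -3/5: (-4, -2, 1) → (13/5, -2, -16/5); (-1, 2, -4) → (16/5, 2, 13/5)
T3 rotate right-handed about the x-axis with cos θ = -3/5, sin θ = -4/5: (13/5, -2, -16/5) → (13/5, -34/25, 88/25); (16/5, 2, 13/5) → (16/5, 22/25, -79/25)
T4 translate by (-6, 2, -6): (13/5, -34/25, 88/25) → (-17/5, 16/25, -62/25); (16/5, 22/25, -79/25) → (-14/5, 72/25, -229/25)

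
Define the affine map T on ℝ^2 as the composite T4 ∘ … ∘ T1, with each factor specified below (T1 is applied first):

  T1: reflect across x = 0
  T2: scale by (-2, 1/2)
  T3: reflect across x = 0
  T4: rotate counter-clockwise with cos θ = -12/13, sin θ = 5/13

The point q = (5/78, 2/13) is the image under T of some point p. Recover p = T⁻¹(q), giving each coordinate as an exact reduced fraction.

T1 = [-1 0 0; 0 1 0; 0 0 1]
T2·T1 = [2 0 0; 0 1/2 0; 0 0 1]
T3·…·T1 = [-2 0 0; 0 1/2 0; 0 0 1]
T4·…·T1 = [24/13 -5/26 0; -10/13 -6/13 0; 0 0 1]
det M = -1; M⁻¹ = [6/13 -5/26 0; -10/13 -24/13 0; 0 0 1]
M⁻¹ · (5/78, 2/13)ᵀ = (0, -1/3)ᵀ

p = (0, -1/3)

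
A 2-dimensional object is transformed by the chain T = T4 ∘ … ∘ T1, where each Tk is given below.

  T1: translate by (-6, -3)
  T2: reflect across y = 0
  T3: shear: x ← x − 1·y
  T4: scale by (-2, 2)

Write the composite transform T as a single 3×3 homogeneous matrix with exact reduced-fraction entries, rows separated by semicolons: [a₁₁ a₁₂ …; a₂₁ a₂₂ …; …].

T = [-2 -2 18; 0 -2 6; 0 0 1]

T1 = [1 0 -6; 0 1 -3; 0 0 1]
T2·T1 = [1 0 -6; 0 -1 3; 0 0 1]
T3·…·T1 = [1 1 -9; 0 -1 3; 0 0 1]
T4·…·T1 = [-2 -2 18; 0 -2 6; 0 0 1]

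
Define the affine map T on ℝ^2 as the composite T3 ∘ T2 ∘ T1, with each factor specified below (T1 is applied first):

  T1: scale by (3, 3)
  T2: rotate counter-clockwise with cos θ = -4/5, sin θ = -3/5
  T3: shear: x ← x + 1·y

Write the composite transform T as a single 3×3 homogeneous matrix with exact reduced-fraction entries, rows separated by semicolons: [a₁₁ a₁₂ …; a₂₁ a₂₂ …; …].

T1 = [3 0 0; 0 3 0; 0 0 1]
T2·T1 = [-12/5 9/5 0; -9/5 -12/5 0; 0 0 1]
T3·…·T1 = [-21/5 -3/5 0; -9/5 -12/5 0; 0 0 1]

T = [-21/5 -3/5 0; -9/5 -12/5 0; 0 0 1]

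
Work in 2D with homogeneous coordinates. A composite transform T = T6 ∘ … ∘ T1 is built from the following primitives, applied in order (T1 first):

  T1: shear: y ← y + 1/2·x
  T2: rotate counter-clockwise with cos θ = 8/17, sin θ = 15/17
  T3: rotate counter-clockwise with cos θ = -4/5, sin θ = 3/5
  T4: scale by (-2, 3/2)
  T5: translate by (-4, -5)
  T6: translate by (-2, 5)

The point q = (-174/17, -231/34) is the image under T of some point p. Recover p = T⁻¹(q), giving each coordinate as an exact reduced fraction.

T1 = [1 0 0; 1/2 1 0; 0 0 1]
T2·T1 = [1/34 -15/17 0; 19/17 8/17 0; 0 0 1]
T3·…·T1 = [-59/85 36/85 0; -149/170 -77/85 0; 0 0 1]
T4·…·T1 = [118/85 -72/85 0; -447/340 -231/170 0; 0 0 1]
T5·…·T1 = [118/85 -72/85 -4; -447/340 -231/170 -5; 0 0 1]
T6·…·T1 = [118/85 -72/85 -6; -447/340 -231/170 0; 0 0 1]
det M = -3; M⁻¹ = [77/170 -24/85 231/85; -149/340 -118/255 -447/170; 0 0 1]
M⁻¹ · (-174/17, -231/34)ᵀ = (0, 5)ᵀ

p = (0, 5)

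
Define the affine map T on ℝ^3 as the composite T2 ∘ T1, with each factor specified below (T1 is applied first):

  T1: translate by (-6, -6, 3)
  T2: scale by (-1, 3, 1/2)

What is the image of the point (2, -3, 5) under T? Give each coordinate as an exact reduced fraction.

T1 translate by (-6, -6, 3): (2, -3, 5) → (-4, -9, 8)
T2 scale by (-1, 3, 1/2): (-4, -9, 8) → (4, -27, 4)

T(p) = (4, -27, 4)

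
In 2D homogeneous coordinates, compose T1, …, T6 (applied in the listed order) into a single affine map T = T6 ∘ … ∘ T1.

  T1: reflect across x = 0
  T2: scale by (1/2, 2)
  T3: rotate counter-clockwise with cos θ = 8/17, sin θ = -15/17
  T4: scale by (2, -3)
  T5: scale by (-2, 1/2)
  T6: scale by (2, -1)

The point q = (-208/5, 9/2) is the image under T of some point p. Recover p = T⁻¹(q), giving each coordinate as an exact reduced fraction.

p = (2/5, 3)

T1 = [-1 0 0; 0 1 0; 0 0 1]
T2·T1 = [-1/2 0 0; 0 2 0; 0 0 1]
T3·…·T1 = [-4/17 30/17 0; 15/34 16/17 0; 0 0 1]
T4·…·T1 = [-8/17 60/17 0; -45/34 -48/17 0; 0 0 1]
T5·…·T1 = [16/17 -120/17 0; -45/68 -24/17 0; 0 0 1]
T6·…·T1 = [32/17 -240/17 0; 45/68 24/17 0; 0 0 1]
det M = 12; M⁻¹ = [2/17 20/17 0; -15/272 8/51 0; 0 0 1]
M⁻¹ · (-208/5, 9/2)ᵀ = (2/5, 3)ᵀ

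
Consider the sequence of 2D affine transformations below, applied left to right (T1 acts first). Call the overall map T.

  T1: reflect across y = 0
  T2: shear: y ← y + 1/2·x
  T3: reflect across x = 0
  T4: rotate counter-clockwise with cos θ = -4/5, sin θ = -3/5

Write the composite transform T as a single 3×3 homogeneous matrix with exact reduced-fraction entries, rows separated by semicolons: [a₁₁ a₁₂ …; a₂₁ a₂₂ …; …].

T1 = [1 0 0; 0 -1 0; 0 0 1]
T2·T1 = [1 0 0; 1/2 -1 0; 0 0 1]
T3·…·T1 = [-1 0 0; 1/2 -1 0; 0 0 1]
T4·…·T1 = [11/10 -3/5 0; 1/5 4/5 0; 0 0 1]

T = [11/10 -3/5 0; 1/5 4/5 0; 0 0 1]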